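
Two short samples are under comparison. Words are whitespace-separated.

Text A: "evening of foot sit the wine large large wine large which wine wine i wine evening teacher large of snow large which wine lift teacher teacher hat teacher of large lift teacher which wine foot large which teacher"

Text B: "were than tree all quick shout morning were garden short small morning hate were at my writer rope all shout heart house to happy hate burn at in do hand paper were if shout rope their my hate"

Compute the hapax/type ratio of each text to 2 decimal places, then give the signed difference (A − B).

-0.31

A: hapax=5, V=13, ratio=0.38
B: hapax=18, V=26, ratio=0.69
Difference = 0.38 − 0.69 = -0.31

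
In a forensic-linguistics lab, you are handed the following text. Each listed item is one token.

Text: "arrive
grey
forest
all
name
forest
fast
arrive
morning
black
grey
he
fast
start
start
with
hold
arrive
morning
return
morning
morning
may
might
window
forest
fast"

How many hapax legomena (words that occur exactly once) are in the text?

Frequencies: morning:4, arrive:3, forest:3, fast:3, grey:2, start:2, all:1, name:1, black:1, he:1, with:1, hold:1, return:1, may:1, might:1, window:1
Hapax (freq=1): all, black, he, hold, may, might, name, return, window, with

10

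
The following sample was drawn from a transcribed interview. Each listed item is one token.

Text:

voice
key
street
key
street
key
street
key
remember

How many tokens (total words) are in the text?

Tokens: voice, key, street, key, street, key, street, key, remember
N = 9

9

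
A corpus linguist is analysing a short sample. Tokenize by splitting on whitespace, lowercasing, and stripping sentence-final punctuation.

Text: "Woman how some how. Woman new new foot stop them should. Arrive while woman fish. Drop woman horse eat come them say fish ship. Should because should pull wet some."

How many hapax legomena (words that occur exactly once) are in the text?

Frequencies: woman:4, should:3, how:2, some:2, new:2, them:2, fish:2, foot:1, stop:1, arrive:1, while:1, drop:1, horse:1, eat:1, come:1, say:1, ship:1, because:1, pull:1, wet:1
Hapax (freq=1): arrive, because, come, drop, eat, foot, horse, pull, say, ship, stop, wet, while

13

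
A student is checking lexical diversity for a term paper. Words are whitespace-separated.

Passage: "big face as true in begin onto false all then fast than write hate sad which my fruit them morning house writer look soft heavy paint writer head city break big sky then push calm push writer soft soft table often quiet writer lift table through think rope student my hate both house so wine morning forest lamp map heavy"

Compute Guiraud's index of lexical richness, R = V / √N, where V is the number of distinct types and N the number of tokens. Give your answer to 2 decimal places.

5.94

N = 60, V = 46.
√N = 7.745967
R = 46 / 7.745967 = 5.94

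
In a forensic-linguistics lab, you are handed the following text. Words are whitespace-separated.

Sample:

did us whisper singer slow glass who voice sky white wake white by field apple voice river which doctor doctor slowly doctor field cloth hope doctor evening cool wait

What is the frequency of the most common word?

Frequencies: doctor:4, voice:2, white:2, field:2, did:1, us:1, whisper:1, singer:1, slow:1, glass:1, who:1, sky:1, wake:1, by:1, apple:1, river:1, which:1, slowly:1, cloth:1, hope:1, … (3 more, each freq 1)
Most common: 'doctor' with frequency 4.

4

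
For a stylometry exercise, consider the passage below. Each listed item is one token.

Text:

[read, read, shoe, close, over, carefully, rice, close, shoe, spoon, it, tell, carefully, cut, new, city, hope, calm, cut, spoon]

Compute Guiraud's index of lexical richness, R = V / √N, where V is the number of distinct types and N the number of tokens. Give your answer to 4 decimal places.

3.1305

N = 20, V = 14.
√N = 4.472136
R = 14 / 4.472136 = 3.1305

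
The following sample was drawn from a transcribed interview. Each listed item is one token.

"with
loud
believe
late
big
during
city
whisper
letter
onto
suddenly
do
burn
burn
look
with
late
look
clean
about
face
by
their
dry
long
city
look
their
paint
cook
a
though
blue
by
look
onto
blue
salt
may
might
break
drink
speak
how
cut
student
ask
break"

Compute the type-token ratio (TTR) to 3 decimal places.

0.750

N = 48 tokens, V = 36 types.
TTR = V / N = 36 / 48 = 0.750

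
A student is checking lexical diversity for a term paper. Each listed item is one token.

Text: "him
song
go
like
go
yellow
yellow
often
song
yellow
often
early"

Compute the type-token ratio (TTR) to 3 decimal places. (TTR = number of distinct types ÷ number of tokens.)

0.583

N = 12 tokens, V = 7 types.
TTR = V / N = 7 / 12 = 0.583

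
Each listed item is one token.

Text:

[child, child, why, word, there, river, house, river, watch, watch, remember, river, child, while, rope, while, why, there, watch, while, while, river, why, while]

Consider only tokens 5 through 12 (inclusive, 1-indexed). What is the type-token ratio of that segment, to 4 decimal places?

Segment tokens 5–12: there, river, house, river, watch, watch, remember, river
Segment N = 8, segment V = 5.
TTR = 5 / 8 = 0.6250

0.6250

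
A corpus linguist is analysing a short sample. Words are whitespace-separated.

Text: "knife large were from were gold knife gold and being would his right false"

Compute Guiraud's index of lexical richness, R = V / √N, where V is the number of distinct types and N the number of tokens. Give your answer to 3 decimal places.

2.940

N = 14, V = 11.
√N = 3.741657
R = 11 / 3.741657 = 2.940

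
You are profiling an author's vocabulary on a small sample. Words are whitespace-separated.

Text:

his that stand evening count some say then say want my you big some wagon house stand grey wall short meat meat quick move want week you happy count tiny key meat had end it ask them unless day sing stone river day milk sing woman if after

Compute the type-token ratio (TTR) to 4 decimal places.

0.7917

N = 48 tokens, V = 38 types.
TTR = V / N = 38 / 48 = 0.7917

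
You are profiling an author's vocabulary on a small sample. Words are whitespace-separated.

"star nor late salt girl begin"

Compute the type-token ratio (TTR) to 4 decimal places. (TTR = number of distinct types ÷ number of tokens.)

1.0000

N = 6 tokens, V = 6 types.
TTR = V / N = 6 / 6 = 1.0000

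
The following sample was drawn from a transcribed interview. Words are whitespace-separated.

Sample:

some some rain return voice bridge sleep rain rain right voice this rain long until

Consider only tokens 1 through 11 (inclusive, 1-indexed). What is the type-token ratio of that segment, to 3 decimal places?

Segment tokens 1–11: some, some, rain, return, voice, bridge, sleep, rain, rain, right, voice
Segment N = 11, segment V = 7.
TTR = 7 / 11 = 0.636

0.636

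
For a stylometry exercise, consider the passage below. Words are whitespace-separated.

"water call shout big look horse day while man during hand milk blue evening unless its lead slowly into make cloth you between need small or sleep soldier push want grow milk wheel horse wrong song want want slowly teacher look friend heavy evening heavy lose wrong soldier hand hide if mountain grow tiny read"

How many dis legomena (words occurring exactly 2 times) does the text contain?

10

Frequencies: want:3, look:2, horse:2, hand:2, milk:2, evening:2, slowly:2, soldier:2, grow:2, wrong:2, heavy:2, water:1, call:1, shout:1, big:1, day:1, while:1, man:1, during:1, blue:1, … (23 more, each freq 1)
Words with frequency 2: evening, grow, hand, heavy, horse, look, milk, slowly, soldier, wrong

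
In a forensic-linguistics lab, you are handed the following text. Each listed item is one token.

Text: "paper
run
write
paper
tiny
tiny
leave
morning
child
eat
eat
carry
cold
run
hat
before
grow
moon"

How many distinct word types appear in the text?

Distinct types: {before, carry, child, cold, eat, grow, hat, leave, moon, morning, paper, run, tiny, write}
V = 14

14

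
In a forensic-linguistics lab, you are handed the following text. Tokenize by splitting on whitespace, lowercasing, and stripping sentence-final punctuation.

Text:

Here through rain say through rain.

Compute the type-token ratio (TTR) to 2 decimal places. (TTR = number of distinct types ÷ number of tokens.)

N = 6 tokens, V = 4 types.
TTR = V / N = 4 / 6 = 0.67

0.67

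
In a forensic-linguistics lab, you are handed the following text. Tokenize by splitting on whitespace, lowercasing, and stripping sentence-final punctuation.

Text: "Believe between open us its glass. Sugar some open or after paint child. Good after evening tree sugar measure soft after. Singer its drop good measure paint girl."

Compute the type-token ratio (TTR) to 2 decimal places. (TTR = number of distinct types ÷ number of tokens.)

N = 28 tokens, V = 20 types.
TTR = V / N = 20 / 28 = 0.71

0.71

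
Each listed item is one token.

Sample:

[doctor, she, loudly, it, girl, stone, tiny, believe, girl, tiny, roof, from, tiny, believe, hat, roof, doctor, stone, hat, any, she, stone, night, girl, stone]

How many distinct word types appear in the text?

13

Distinct types: {any, believe, doctor, from, girl, hat, it, loudly, night, roof, she, stone, tiny}
V = 13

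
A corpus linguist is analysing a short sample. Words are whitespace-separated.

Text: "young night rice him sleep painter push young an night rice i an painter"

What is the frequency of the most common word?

Frequencies: young:2, night:2, rice:2, painter:2, an:2, him:1, sleep:1, push:1, i:1
Most common: 'young' with frequency 2.

2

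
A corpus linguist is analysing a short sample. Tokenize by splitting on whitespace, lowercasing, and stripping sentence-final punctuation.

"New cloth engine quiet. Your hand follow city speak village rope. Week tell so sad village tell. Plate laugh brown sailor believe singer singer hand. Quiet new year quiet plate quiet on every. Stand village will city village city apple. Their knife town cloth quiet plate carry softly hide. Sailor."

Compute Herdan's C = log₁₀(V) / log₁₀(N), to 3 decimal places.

0.894

N = 50, V = 33.
log₁₀(V) = 1.518514, log₁₀(N) = 1.698970
C = 1.518514 / 1.698970 = 0.894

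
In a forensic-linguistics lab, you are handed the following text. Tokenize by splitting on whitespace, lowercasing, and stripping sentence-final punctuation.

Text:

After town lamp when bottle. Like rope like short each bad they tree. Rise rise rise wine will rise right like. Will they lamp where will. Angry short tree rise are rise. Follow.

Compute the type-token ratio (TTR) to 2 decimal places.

0.61

N = 33 tokens, V = 20 types.
TTR = V / N = 20 / 33 = 0.61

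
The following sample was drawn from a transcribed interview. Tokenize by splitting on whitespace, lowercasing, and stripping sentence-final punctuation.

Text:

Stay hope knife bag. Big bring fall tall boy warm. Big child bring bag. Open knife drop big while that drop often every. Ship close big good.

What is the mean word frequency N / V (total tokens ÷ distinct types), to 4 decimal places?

N = 27 tokens, V = 20 types.
Mean frequency = N / V = 27 / 20 = 1.3500

1.3500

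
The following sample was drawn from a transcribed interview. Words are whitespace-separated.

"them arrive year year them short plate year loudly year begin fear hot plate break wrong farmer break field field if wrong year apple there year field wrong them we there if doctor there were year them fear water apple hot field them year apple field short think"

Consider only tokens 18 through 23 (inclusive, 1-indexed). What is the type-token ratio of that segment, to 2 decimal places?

0.83

Segment tokens 18–23: break, field, field, if, wrong, year
Segment N = 6, segment V = 5.
TTR = 5 / 6 = 0.83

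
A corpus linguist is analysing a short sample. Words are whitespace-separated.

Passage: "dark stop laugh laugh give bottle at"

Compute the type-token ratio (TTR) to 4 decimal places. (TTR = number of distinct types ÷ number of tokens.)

0.8571

N = 7 tokens, V = 6 types.
TTR = V / N = 6 / 7 = 0.8571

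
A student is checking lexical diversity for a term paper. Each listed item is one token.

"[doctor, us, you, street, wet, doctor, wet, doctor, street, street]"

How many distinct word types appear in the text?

Distinct types: {doctor, street, us, wet, you}
V = 5

5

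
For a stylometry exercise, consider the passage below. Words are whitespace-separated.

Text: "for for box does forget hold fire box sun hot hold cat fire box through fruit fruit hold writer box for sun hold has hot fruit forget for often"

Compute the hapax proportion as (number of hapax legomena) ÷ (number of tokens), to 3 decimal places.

0.207

Frequencies: for:4, box:4, hold:4, fruit:3, forget:2, fire:2, sun:2, hot:2, does:1, cat:1, through:1, writer:1, has:1, often:1
Hapax count = 6; token count = 29.
Ratio = 6 / 29 = 0.207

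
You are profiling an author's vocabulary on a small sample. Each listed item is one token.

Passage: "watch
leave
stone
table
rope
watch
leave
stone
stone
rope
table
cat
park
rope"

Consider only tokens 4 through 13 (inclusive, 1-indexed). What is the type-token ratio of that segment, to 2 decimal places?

0.70

Segment tokens 4–13: table, rope, watch, leave, stone, stone, rope, table, cat, park
Segment N = 10, segment V = 7.
TTR = 7 / 10 = 0.70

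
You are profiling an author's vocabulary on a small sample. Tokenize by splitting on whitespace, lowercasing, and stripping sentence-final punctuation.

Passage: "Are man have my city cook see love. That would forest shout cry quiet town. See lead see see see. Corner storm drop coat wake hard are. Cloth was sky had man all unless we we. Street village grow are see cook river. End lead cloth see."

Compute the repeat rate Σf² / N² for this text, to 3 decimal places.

Frequencies: see:7, are:3, man:2, cook:2, lead:2, cloth:2, we:2, have:1, my:1, city:1, love:1, that:1, would:1, forest:1, shout:1, cry:1, quiet:1, town:1, corner:1, storm:1, … (14 more, each freq 1)
Σf² = 105; N² = 2209
Repeat rate = 105 / 2209 = 0.048

0.048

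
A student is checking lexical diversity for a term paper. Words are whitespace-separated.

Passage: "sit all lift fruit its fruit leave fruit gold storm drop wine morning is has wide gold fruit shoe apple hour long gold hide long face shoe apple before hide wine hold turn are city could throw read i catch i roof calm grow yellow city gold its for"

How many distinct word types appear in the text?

Distinct types: {all, apple, are, before, calm, catch, city, could, drop, face, for, fruit, gold, grow, has, hide, hold, hour, i, is, its, leave, lift, long, morning, read, roof, shoe, sit, storm, throw, turn, wide, wine, yellow}
V = 35

35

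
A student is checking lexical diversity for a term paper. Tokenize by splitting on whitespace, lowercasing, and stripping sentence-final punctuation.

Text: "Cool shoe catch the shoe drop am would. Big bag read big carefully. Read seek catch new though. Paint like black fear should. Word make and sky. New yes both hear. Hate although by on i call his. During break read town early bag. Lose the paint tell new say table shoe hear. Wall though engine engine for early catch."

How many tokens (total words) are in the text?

60

Tokens: cool, shoe, catch, the, shoe, drop, am, would, big, bag, read, big, carefully, read, seek, catch, new, though, paint, like, black, fear, should, word, make, and, sky, new, yes, both, hear, hate, although, by, on, i, call, his, during, break, read, town, early, bag, lose, the, paint, tell, new, say, table, shoe, hear, wall, though, engine, engine, for, early, catch
N = 60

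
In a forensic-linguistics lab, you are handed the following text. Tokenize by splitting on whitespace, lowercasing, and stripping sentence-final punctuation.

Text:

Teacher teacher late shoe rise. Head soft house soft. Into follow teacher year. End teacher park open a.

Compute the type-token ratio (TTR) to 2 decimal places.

0.78

N = 18 tokens, V = 14 types.
TTR = V / N = 14 / 18 = 0.78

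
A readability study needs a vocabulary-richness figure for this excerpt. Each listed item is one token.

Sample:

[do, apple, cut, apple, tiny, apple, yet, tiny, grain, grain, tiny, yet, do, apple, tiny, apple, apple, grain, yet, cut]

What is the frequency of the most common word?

6

Frequencies: apple:6, tiny:4, yet:3, grain:3, do:2, cut:2
Most common: 'apple' with frequency 6.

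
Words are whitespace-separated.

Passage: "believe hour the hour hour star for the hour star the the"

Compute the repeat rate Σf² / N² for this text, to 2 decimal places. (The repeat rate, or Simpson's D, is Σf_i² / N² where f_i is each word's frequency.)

Frequencies: hour:4, the:4, star:2, believe:1, for:1
Σf² = 38; N² = 144
Repeat rate = 38 / 144 = 0.26

0.26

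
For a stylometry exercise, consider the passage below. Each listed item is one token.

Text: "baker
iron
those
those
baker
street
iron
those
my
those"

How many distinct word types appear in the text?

Distinct types: {baker, iron, my, street, those}
V = 5

5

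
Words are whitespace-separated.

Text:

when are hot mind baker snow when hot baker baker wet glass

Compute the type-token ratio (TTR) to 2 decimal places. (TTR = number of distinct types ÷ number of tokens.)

N = 12 tokens, V = 8 types.
TTR = V / N = 8 / 12 = 0.67

0.67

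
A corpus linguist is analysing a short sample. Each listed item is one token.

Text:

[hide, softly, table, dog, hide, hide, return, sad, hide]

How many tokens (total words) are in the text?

Tokens: hide, softly, table, dog, hide, hide, return, sad, hide
N = 9

9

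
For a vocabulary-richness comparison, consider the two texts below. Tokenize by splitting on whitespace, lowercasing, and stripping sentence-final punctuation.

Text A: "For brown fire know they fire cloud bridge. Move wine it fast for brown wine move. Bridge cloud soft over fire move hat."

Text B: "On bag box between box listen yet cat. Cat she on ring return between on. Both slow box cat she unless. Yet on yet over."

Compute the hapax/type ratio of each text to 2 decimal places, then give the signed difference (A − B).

-0.07

A: hapax=7, V=14, ratio=0.50
B: hapax=8, V=14, ratio=0.57
Difference = 0.50 − 0.57 = -0.07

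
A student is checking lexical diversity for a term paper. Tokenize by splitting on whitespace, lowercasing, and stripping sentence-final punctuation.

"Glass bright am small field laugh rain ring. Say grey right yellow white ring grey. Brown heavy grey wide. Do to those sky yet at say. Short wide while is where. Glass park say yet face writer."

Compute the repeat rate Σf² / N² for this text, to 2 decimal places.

0.04

Frequencies: say:3, grey:3, glass:2, ring:2, wide:2, yet:2, bright:1, am:1, small:1, field:1, laugh:1, rain:1, right:1, yellow:1, white:1, brown:1, heavy:1, do:1, to:1, those:1, … (9 more, each freq 1)
Σf² = 57; N² = 1369
Repeat rate = 57 / 1369 = 0.04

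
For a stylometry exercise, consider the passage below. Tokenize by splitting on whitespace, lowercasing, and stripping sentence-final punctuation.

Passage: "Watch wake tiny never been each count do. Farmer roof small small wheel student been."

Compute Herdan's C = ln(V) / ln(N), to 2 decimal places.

N = 15, V = 13.
ln(V) = 2.564949, ln(N) = 2.708050
C = 2.564949 / 2.708050 = 0.95

0.95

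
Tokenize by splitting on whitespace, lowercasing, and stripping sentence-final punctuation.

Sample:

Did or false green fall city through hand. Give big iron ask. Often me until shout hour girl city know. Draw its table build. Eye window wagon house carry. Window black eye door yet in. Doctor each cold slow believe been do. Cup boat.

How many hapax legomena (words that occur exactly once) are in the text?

Frequencies: city:2, eye:2, window:2, did:1, or:1, false:1, green:1, fall:1, through:1, hand:1, give:1, big:1, iron:1, ask:1, often:1, me:1, until:1, shout:1, hour:1, girl:1, … (21 more, each freq 1)
Hapax (freq=1): ask, been, believe, big, black, boat, build, carry, cold, cup, did, do, doctor, door, draw, each, fall, false, girl, give, green, hand, hour, house, in, iron, its, know, me, often, or, shout, slow, table, through, until, wagon, yet

38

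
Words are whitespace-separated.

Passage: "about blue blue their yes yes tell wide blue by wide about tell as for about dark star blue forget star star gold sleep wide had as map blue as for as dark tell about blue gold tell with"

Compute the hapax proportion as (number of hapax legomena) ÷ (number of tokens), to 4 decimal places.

Frequencies: blue:6, about:4, tell:4, as:4, wide:3, star:3, yes:2, for:2, dark:2, gold:2, their:1, by:1, forget:1, sleep:1, had:1, map:1, with:1
Hapax count = 7; token count = 39.
Ratio = 7 / 39 = 0.1795

0.1795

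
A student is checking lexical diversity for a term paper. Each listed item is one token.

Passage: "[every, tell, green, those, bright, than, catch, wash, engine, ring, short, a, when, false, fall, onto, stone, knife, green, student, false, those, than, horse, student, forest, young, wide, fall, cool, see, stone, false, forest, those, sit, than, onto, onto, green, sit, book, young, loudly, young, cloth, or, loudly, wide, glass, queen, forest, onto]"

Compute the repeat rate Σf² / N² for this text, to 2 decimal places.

Frequencies: onto:4, green:3, those:3, than:3, false:3, forest:3, young:3, fall:2, stone:2, student:2, wide:2, sit:2, loudly:2, every:1, tell:1, bright:1, catch:1, wash:1, engine:1, ring:1, … (12 more, each freq 1)
Σf² = 113; N² = 2809
Repeat rate = 113 / 2809 = 0.04

0.04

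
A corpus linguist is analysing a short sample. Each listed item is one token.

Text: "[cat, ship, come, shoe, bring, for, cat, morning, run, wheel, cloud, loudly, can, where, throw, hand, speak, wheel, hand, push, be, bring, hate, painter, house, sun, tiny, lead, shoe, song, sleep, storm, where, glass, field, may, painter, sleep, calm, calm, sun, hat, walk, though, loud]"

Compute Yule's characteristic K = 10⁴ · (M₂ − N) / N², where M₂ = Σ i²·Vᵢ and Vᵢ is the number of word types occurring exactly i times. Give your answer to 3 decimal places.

Frequencies: cat:2, shoe:2, bring:2, wheel:2, where:2, hand:2, painter:2, sun:2, sleep:2, calm:2, ship:1, come:1, for:1, morning:1, run:1, cloud:1, loudly:1, can:1, throw:1, speak:1, … (15 more, each freq 1)
N = 45. Frequency spectrum: V_1=25, V_2=10
M₂ = 1²·25 + 2²·10 = 65
K = 10000 × (65 − 45) / 45² = 98.765

98.765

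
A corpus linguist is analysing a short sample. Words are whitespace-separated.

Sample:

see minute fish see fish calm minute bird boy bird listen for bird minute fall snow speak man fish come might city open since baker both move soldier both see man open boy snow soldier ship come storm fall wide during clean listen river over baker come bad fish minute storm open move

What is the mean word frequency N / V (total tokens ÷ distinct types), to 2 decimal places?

1.83

N = 53 tokens, V = 29 types.
Mean frequency = N / V = 53 / 29 = 1.83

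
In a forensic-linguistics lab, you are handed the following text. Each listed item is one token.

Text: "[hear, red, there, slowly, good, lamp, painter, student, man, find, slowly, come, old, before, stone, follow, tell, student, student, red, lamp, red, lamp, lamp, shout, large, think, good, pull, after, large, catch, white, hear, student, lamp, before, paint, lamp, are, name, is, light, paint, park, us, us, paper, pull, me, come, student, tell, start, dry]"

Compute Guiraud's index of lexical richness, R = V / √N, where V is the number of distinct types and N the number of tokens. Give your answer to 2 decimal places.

4.58

N = 55, V = 34.
√N = 7.416198
R = 34 / 7.416198 = 4.58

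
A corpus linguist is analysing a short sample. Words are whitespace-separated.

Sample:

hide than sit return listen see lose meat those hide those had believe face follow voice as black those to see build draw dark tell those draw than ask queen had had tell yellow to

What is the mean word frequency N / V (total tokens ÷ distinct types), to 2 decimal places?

1.46

N = 35 tokens, V = 24 types.
Mean frequency = N / V = 35 / 24 = 1.46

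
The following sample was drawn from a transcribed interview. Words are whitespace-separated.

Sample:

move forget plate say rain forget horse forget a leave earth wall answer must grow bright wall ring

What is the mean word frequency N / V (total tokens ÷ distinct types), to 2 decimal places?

1.20

N = 18 tokens, V = 15 types.
Mean frequency = N / V = 18 / 15 = 1.20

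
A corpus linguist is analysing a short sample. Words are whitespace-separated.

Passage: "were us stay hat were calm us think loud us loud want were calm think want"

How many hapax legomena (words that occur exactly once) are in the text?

Frequencies: were:3, us:3, calm:2, think:2, loud:2, want:2, stay:1, hat:1
Hapax (freq=1): hat, stay

2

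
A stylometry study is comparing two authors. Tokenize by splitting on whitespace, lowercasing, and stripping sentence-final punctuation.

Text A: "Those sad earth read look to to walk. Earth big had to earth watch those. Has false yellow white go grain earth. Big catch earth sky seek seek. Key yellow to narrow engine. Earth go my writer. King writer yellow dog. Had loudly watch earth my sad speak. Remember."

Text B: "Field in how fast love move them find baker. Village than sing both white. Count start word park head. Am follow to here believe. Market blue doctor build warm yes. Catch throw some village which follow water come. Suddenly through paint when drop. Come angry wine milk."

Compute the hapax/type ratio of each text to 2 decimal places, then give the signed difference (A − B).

-0.34

A: hapax=17, V=29, ratio=0.59
B: hapax=41, V=44, ratio=0.93
Difference = 0.59 − 0.93 = -0.34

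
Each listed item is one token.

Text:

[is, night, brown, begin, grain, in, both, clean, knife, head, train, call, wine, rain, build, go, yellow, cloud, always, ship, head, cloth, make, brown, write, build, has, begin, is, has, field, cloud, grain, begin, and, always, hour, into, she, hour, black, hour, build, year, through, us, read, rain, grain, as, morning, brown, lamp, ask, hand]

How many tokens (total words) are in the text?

Tokens: is, night, brown, begin, grain, in, both, clean, knife, head, train, call, wine, rain, build, go, yellow, cloud, always, ship, head, cloth, make, brown, write, build, has, begin, is, has, field, cloud, grain, begin, and, always, hour, into, she, hour, black, hour, build, year, through, us, read, rain, grain, as, morning, brown, lamp, ask, hand
N = 55

55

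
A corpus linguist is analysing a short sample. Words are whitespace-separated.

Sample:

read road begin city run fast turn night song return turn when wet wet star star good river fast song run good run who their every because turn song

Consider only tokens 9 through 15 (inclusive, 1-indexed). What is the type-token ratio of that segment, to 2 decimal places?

Segment tokens 9–15: song, return, turn, when, wet, wet, star
Segment N = 7, segment V = 6.
TTR = 6 / 7 = 0.86

0.86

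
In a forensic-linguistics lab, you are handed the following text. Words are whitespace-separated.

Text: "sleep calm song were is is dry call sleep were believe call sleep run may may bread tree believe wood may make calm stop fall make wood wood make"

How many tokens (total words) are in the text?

29

Tokens: sleep, calm, song, were, is, is, dry, call, sleep, were, believe, call, sleep, run, may, may, bread, tree, believe, wood, may, make, calm, stop, fall, make, wood, wood, make
N = 29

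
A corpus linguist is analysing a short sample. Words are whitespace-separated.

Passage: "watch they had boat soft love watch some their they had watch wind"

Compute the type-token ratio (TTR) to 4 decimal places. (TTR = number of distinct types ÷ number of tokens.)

0.6923

N = 13 tokens, V = 9 types.
TTR = V / N = 9 / 13 = 0.6923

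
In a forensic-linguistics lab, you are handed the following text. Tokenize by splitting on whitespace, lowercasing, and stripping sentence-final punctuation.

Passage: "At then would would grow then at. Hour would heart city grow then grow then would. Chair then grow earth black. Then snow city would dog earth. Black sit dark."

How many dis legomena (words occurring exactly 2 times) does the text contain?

4

Frequencies: then:6, would:5, grow:4, at:2, city:2, earth:2, black:2, hour:1, heart:1, chair:1, snow:1, dog:1, sit:1, dark:1
Words with frequency 2: at, black, city, earth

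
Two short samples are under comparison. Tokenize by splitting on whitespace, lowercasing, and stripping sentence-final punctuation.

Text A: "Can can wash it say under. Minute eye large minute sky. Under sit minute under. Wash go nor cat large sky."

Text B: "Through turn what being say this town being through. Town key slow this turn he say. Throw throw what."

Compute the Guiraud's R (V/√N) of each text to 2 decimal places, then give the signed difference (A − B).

0.32

A: V=13, N=21, R=2.84
B: V=11, N=19, R=2.52
Difference = 2.84 − 2.52 = 0.32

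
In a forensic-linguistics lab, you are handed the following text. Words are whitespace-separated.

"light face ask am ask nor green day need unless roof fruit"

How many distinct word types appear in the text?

11

Distinct types: {am, ask, day, face, fruit, green, light, need, nor, roof, unless}
V = 11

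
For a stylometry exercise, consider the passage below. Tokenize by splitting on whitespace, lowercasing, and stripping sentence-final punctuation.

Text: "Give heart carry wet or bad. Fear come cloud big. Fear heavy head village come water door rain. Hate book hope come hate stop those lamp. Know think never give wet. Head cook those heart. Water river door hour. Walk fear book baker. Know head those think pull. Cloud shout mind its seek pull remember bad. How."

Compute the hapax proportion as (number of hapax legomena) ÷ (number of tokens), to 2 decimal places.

Frequencies: fear:3, come:3, head:3, those:3, give:2, heart:2, wet:2, bad:2, cloud:2, water:2, door:2, hate:2, book:2, know:2, think:2, pull:2, carry:1, or:1, big:1, heavy:1, … (17 more, each freq 1)
Hapax count = 21; token count = 57.
Ratio = 21 / 57 = 0.37

0.37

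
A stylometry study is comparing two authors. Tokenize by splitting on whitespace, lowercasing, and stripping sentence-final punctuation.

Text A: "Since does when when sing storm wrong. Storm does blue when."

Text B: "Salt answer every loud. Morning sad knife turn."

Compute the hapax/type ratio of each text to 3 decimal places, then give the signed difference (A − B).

-0.429

A: hapax=4, V=7, ratio=0.571
B: hapax=8, V=8, ratio=1.000
Difference = 0.571 − 1.000 = -0.429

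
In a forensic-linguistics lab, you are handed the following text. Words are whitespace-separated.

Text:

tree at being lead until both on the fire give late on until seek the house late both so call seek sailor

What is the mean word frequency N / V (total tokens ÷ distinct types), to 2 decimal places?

N = 22 tokens, V = 16 types.
Mean frequency = N / V = 22 / 16 = 1.38

1.38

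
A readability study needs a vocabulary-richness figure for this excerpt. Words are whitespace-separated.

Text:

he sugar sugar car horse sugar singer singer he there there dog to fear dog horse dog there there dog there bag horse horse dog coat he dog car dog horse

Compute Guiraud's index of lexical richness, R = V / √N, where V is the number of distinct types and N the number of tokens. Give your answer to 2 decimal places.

N = 31, V = 11.
√N = 5.567764
R = 11 / 5.567764 = 1.98

1.98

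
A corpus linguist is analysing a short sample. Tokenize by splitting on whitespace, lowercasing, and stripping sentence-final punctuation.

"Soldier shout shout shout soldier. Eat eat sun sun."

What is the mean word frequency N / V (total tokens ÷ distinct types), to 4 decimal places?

N = 9 tokens, V = 4 types.
Mean frequency = N / V = 9 / 4 = 2.2500

2.2500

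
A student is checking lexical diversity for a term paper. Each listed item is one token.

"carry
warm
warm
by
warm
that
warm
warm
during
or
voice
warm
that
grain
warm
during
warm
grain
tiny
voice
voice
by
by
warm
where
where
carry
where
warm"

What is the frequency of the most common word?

10

Frequencies: warm:10, by:3, voice:3, where:3, carry:2, that:2, during:2, grain:2, or:1, tiny:1
Most common: 'warm' with frequency 10.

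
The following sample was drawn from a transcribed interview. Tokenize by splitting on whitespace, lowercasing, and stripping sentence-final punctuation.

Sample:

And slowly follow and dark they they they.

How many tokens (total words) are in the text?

Tokens: and, slowly, follow, and, dark, they, they, they
N = 8

8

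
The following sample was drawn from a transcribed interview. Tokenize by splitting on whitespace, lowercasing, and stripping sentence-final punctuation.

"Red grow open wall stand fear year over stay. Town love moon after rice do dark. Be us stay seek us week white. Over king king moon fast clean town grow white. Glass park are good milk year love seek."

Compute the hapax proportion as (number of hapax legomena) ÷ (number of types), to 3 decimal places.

Frequencies: grow:2, year:2, over:2, stay:2, town:2, love:2, moon:2, us:2, seek:2, white:2, king:2, red:1, open:1, wall:1, stand:1, fear:1, after:1, rice:1, do:1, dark:1, … (9 more, each freq 1)
Hapax count = 18; type count = 29.
Ratio = 18 / 29 = 0.621

0.621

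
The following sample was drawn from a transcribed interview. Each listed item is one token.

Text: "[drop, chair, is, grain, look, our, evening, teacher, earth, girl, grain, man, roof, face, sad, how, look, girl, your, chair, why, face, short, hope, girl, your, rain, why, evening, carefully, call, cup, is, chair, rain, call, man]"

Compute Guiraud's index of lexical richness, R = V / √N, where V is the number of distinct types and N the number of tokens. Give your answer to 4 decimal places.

3.7812

N = 37, V = 23.
√N = 6.082763
R = 23 / 6.082763 = 3.7812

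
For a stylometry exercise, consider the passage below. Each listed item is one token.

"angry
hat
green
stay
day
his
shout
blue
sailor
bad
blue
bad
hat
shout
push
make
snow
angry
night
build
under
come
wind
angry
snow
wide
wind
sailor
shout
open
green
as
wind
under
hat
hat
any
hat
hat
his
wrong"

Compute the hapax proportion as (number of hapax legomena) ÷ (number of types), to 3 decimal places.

Frequencies: hat:6, angry:3, shout:3, wind:3, green:2, his:2, blue:2, sailor:2, bad:2, snow:2, under:2, stay:1, day:1, push:1, make:1, night:1, build:1, come:1, wide:1, open:1, … (3 more, each freq 1)
Hapax count = 12; type count = 23.
Ratio = 12 / 23 = 0.522

0.522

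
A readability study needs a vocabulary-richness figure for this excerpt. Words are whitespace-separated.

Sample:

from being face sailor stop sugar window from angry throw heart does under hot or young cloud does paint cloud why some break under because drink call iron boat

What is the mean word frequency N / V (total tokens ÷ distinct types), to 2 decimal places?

1.16

N = 29 tokens, V = 25 types.
Mean frequency = N / V = 29 / 25 = 1.16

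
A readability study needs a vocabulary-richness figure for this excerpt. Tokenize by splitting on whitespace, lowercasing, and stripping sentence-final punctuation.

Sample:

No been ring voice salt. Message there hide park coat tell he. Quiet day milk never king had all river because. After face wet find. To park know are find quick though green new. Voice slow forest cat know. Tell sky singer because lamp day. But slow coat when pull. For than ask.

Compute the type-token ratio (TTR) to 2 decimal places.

N = 53 tokens, V = 44 types.
TTR = V / N = 44 / 53 = 0.83

0.83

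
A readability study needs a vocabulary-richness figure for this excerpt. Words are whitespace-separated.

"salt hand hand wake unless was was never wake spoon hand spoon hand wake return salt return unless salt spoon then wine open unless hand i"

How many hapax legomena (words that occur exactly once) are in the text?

5

Frequencies: hand:5, salt:3, wake:3, unless:3, spoon:3, was:2, return:2, never:1, then:1, wine:1, open:1, i:1
Hapax (freq=1): i, never, open, then, wine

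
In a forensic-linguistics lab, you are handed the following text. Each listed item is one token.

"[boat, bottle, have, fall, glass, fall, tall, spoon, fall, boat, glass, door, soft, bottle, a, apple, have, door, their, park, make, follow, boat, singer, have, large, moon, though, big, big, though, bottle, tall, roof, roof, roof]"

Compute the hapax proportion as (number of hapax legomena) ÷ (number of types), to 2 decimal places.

0.52

Frequencies: boat:3, bottle:3, have:3, fall:3, roof:3, glass:2, tall:2, door:2, though:2, big:2, spoon:1, soft:1, a:1, apple:1, their:1, park:1, make:1, follow:1, singer:1, large:1, … (1 more, each freq 1)
Hapax count = 11; type count = 21.
Ratio = 11 / 21 = 0.52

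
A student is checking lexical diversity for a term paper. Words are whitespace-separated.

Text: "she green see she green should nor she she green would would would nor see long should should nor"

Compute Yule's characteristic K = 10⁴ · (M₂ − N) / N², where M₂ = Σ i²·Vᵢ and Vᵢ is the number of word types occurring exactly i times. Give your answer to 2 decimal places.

1052.63

Frequencies: she:4, green:3, should:3, nor:3, would:3, see:2, long:1
N = 19. Frequency spectrum: V_1=1, V_2=1, V_3=4, V_4=1
M₂ = 1²·1 + 2²·1 + 3²·4 + 4²·1 = 57
K = 10000 × (57 − 19) / 19² = 1052.63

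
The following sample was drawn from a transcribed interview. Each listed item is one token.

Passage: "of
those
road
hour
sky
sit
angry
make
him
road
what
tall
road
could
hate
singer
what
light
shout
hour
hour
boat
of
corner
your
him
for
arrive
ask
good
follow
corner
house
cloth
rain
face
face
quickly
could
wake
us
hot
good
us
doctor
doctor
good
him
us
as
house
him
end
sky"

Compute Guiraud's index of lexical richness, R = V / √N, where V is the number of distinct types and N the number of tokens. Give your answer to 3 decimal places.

N = 54, V = 35.
√N = 7.348469
R = 35 / 7.348469 = 4.763

4.763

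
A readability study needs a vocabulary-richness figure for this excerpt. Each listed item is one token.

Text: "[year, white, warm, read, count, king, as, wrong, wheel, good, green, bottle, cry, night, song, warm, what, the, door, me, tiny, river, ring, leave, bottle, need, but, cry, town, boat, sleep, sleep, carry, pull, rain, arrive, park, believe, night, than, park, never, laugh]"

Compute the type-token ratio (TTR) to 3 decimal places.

N = 43 tokens, V = 37 types.
TTR = V / N = 37 / 43 = 0.860

0.860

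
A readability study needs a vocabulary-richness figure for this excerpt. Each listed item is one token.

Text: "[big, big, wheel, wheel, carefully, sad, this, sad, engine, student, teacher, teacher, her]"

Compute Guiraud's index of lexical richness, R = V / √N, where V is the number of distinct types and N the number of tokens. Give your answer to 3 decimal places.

N = 13, V = 9.
√N = 3.605551
R = 9 / 3.605551 = 2.496

2.496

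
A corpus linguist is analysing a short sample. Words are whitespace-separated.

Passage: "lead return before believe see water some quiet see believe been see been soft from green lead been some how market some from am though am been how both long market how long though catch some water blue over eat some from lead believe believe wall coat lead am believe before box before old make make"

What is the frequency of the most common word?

Frequencies: believe:5, some:5, lead:4, been:4, before:3, see:3, from:3, how:3, am:3, water:2, market:2, though:2, long:2, make:2, return:1, quiet:1, soft:1, green:1, both:1, catch:1, … (7 more, each freq 1)
Most common: 'believe' with frequency 5.

5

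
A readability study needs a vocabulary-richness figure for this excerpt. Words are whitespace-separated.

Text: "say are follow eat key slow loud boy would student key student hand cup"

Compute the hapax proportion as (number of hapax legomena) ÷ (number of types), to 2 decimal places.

0.83

Frequencies: key:2, student:2, say:1, are:1, follow:1, eat:1, slow:1, loud:1, boy:1, would:1, hand:1, cup:1
Hapax count = 10; type count = 12.
Ratio = 10 / 12 = 0.83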